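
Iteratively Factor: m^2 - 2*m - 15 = (m - 5)*(m + 3)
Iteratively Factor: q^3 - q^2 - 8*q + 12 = (q - 2)*(q^2 + q - 6) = (q - 2)^2*(q + 3)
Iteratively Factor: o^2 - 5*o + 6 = (o - 2)*(o - 3)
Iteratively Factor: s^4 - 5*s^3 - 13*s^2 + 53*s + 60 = (s + 1)*(s^3 - 6*s^2 - 7*s + 60) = (s - 5)*(s + 1)*(s^2 - s - 12) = (s - 5)*(s + 1)*(s + 3)*(s - 4)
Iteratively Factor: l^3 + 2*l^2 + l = (l + 1)*(l^2 + l) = (l + 1)^2*(l)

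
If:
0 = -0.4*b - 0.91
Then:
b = -2.28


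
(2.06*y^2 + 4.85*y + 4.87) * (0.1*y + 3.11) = 0.206*y^3 + 6.8916*y^2 + 15.5705*y + 15.1457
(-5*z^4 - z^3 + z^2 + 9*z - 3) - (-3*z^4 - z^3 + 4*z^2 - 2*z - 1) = -2*z^4 - 3*z^2 + 11*z - 2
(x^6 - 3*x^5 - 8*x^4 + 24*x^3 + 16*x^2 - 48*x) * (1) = x^6 - 3*x^5 - 8*x^4 + 24*x^3 + 16*x^2 - 48*x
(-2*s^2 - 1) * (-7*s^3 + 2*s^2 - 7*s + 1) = 14*s^5 - 4*s^4 + 21*s^3 - 4*s^2 + 7*s - 1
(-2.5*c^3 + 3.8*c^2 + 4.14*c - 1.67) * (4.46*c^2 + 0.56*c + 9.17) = -11.15*c^5 + 15.548*c^4 - 2.3326*c^3 + 29.7162*c^2 + 37.0286*c - 15.3139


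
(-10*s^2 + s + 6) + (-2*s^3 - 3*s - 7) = -2*s^3 - 10*s^2 - 2*s - 1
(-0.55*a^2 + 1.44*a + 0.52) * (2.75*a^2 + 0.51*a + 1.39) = -1.5125*a^4 + 3.6795*a^3 + 1.3999*a^2 + 2.2668*a + 0.7228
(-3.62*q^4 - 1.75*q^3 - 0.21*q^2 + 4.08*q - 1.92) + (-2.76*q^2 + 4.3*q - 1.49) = -3.62*q^4 - 1.75*q^3 - 2.97*q^2 + 8.38*q - 3.41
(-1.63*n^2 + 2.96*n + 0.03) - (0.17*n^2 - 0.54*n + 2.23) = -1.8*n^2 + 3.5*n - 2.2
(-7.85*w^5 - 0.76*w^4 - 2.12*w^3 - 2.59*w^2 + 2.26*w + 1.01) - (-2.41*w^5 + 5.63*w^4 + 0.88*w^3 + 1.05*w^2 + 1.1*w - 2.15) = -5.44*w^5 - 6.39*w^4 - 3.0*w^3 - 3.64*w^2 + 1.16*w + 3.16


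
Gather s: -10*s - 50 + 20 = -10*s - 30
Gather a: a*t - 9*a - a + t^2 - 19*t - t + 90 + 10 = a*(t - 10) + t^2 - 20*t + 100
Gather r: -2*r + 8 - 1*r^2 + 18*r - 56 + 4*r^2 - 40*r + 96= 3*r^2 - 24*r + 48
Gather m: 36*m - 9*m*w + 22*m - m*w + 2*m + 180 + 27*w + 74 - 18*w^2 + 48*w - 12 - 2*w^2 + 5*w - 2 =m*(60 - 10*w) - 20*w^2 + 80*w + 240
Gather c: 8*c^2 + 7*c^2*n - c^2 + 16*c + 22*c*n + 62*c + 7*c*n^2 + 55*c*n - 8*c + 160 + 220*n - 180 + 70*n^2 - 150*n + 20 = c^2*(7*n + 7) + c*(7*n^2 + 77*n + 70) + 70*n^2 + 70*n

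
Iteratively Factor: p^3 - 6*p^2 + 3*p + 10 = (p - 2)*(p^2 - 4*p - 5) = (p - 2)*(p + 1)*(p - 5)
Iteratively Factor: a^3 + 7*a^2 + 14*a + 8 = (a + 1)*(a^2 + 6*a + 8) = (a + 1)*(a + 4)*(a + 2)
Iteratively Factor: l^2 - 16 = (l + 4)*(l - 4)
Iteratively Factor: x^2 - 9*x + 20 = (x - 5)*(x - 4)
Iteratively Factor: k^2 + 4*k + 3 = (k + 3)*(k + 1)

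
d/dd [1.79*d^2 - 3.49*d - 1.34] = 3.58*d - 3.49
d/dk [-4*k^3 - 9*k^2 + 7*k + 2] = -12*k^2 - 18*k + 7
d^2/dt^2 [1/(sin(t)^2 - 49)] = 2*(-2*sin(t)^4 - 95*sin(t)^2 + 49)/(sin(t)^2 - 49)^3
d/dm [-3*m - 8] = -3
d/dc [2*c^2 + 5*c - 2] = 4*c + 5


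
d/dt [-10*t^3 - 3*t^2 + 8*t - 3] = -30*t^2 - 6*t + 8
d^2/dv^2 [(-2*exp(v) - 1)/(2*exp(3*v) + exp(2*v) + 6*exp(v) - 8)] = (-32*exp(6*v) - 48*exp(5*v) + 72*exp(4*v) - 432*exp(3*v) - 258*exp(2*v) - 164*exp(v) - 176)*exp(v)/(8*exp(9*v) + 12*exp(8*v) + 78*exp(7*v) - 23*exp(6*v) + 138*exp(5*v) - 492*exp(4*v) + 312*exp(3*v) - 672*exp(2*v) + 1152*exp(v) - 512)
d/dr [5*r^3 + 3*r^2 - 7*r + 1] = 15*r^2 + 6*r - 7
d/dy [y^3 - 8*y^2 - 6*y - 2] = 3*y^2 - 16*y - 6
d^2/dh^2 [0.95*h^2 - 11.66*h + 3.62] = 1.90000000000000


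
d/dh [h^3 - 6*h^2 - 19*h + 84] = 3*h^2 - 12*h - 19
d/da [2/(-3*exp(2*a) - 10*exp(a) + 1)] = (12*exp(a) + 20)*exp(a)/(3*exp(2*a) + 10*exp(a) - 1)^2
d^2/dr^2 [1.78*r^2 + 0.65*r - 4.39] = 3.56000000000000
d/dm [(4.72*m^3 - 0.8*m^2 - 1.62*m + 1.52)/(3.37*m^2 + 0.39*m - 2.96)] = (15.9064*m^4 + 3.6816*m^3 - 36.7662*m^2 - 5.5088*m + 4.2024)/(11.3569*m^4 + 2.6286*m^3 - 19.7983*m^2 - 2.3088*m + 8.7616)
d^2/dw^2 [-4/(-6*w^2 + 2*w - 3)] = 16*(-18*w^2 + 6*w + 2*(6*w - 1)^2 - 9)/(6*w^2 - 2*w + 3)^3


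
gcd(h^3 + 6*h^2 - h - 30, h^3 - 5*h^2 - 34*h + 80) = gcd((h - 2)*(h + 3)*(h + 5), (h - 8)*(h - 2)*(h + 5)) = h^2 + 3*h - 10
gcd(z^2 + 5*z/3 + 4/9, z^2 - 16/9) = z + 4/3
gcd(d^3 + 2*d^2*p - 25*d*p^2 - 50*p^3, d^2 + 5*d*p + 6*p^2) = d + 2*p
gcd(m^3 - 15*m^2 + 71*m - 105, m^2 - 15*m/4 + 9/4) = m - 3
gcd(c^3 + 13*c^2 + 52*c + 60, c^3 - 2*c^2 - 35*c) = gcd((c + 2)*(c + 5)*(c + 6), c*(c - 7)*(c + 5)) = c + 5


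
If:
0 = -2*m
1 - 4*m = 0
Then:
No Solution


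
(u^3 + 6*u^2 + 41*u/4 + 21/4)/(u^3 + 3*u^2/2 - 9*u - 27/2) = (2*u^2 + 9*u + 7)/(2*(u^2 - 9))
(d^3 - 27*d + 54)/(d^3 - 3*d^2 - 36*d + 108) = (d - 3)/(d - 6)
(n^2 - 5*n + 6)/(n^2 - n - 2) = (n - 3)/(n + 1)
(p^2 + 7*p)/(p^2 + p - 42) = p/(p - 6)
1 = 1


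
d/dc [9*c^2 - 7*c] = 18*c - 7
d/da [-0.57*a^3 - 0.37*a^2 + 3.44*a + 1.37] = -1.71*a^2 - 0.74*a + 3.44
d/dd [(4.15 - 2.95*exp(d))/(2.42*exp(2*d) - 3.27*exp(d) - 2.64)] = (7.139*exp(2*d) - 20.086*exp(d) + 21.3585)*exp(d)/(5.8564*exp(4*d) - 15.8268*exp(3*d) - 2.0847*exp(2*d) + 17.2656*exp(d) + 6.9696)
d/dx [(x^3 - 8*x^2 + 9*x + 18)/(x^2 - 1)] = (x^2 - 2*x - 9)/(x^2 - 2*x + 1)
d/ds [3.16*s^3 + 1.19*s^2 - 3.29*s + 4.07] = 9.48*s^2 + 2.38*s - 3.29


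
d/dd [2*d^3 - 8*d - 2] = 6*d^2 - 8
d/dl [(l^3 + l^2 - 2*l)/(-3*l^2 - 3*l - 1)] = (-3*l^4 - 6*l^3 - 12*l^2 - 2*l + 2)/(9*l^4 + 18*l^3 + 15*l^2 + 6*l + 1)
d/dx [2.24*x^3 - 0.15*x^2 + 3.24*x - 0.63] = 6.72*x^2 - 0.3*x + 3.24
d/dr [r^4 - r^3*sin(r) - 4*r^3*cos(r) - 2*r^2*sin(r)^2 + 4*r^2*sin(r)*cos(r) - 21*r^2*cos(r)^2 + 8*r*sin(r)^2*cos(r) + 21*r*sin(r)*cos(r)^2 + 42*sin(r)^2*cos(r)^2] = 4*r^3*sin(r) - r^3*cos(r) + 4*r^3 - 3*r^2*sin(r) + 19*r^2*sin(2*r) - 12*r^2*cos(r) + 4*r^2*cos(2*r) - 2*r*sin(r) + 4*r*sin(2*r) + 6*r*sin(3*r) + 21*r*cos(r)/4 - 19*r*cos(2*r) + 63*r*cos(3*r)/4 - 23*r + 21*sin(r)/4 + 21*sin(3*r)/4 + 21*sin(4*r) + 2*cos(r) - 2*cos(3*r)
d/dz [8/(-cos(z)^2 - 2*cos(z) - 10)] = -16*(cos(z) + 1)*sin(z)/(cos(z)^2 + 2*cos(z) + 10)^2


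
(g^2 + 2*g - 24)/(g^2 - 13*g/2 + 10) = 2*(g + 6)/(2*g - 5)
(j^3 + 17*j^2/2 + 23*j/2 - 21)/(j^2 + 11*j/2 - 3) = (2*j^2 + 5*j - 7)/(2*j - 1)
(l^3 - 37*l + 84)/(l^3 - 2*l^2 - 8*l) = (l^2 + 4*l - 21)/(l*(l + 2))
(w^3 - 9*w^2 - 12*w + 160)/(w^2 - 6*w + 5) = (w^2 - 4*w - 32)/(w - 1)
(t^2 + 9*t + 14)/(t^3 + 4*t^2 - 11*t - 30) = (t + 7)/(t^2 + 2*t - 15)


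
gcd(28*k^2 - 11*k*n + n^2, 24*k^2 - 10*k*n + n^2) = 4*k - n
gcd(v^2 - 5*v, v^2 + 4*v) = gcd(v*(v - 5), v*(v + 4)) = v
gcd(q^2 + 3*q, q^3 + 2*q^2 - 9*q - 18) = q + 3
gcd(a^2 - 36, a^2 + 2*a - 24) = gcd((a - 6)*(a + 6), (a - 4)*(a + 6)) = a + 6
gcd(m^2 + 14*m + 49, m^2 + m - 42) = m + 7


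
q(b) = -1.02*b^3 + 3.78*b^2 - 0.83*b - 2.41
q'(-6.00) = -156.35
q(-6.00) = 358.97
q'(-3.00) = -51.05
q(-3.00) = 61.64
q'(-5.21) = -123.28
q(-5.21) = 248.77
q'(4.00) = -19.55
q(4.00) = -10.53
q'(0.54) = 2.36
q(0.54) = -1.92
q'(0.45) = 1.95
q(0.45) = -2.11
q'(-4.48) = -96.11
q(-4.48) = 168.89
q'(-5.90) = -151.95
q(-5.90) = 343.56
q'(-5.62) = -139.97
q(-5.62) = 302.70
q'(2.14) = 1.33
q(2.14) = 3.13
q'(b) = -3.06*b^2 + 7.56*b - 0.83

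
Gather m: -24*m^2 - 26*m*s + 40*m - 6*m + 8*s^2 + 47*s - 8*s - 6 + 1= -24*m^2 + m*(34 - 26*s) + 8*s^2 + 39*s - 5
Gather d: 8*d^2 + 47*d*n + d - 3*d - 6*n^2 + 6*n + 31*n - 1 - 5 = 8*d^2 + d*(47*n - 2) - 6*n^2 + 37*n - 6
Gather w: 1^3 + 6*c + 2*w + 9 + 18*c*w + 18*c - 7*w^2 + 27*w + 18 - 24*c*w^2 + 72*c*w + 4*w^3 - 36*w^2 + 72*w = 24*c + 4*w^3 + w^2*(-24*c - 43) + w*(90*c + 101) + 28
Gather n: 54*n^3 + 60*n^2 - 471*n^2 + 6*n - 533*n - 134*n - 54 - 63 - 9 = 54*n^3 - 411*n^2 - 661*n - 126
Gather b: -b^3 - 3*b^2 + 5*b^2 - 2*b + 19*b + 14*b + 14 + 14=-b^3 + 2*b^2 + 31*b + 28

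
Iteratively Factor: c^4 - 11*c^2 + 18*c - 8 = (c + 4)*(c^3 - 4*c^2 + 5*c - 2) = (c - 1)*(c + 4)*(c^2 - 3*c + 2) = (c - 1)^2*(c + 4)*(c - 2)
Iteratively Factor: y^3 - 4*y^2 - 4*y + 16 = (y - 4)*(y^2 - 4) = (y - 4)*(y - 2)*(y + 2)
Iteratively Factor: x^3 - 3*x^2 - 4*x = (x)*(x^2 - 3*x - 4) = x*(x - 4)*(x + 1)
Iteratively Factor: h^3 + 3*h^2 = (h)*(h^2 + 3*h) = h^2*(h + 3)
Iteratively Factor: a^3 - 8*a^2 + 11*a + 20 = (a - 5)*(a^2 - 3*a - 4) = (a - 5)*(a + 1)*(a - 4)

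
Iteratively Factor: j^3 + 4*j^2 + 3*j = (j)*(j^2 + 4*j + 3) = j*(j + 1)*(j + 3)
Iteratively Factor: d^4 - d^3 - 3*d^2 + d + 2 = (d + 1)*(d^3 - 2*d^2 - d + 2) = (d - 2)*(d + 1)*(d^2 - 1) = (d - 2)*(d - 1)*(d + 1)*(d + 1)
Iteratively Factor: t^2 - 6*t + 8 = (t - 4)*(t - 2)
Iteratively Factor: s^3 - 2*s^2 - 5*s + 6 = (s + 2)*(s^2 - 4*s + 3) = (s - 3)*(s + 2)*(s - 1)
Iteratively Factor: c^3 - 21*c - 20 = (c + 4)*(c^2 - 4*c - 5) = (c + 1)*(c + 4)*(c - 5)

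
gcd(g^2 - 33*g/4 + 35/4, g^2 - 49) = g - 7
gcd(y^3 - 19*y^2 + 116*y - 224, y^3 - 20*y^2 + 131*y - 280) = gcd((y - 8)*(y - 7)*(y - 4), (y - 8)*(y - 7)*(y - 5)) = y^2 - 15*y + 56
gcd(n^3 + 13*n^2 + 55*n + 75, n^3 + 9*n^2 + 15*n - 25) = n^2 + 10*n + 25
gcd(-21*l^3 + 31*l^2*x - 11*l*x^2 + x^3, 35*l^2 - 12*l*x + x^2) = -7*l + x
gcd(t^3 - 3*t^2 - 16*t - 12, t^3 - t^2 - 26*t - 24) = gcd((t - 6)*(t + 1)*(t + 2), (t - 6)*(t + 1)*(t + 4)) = t^2 - 5*t - 6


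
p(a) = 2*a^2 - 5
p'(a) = 4*a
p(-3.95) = 26.20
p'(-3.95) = -15.80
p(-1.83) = 1.70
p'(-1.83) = -7.32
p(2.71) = 9.69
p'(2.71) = 10.84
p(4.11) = 28.78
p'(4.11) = 16.44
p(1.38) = -1.19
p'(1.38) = 5.52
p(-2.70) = 9.58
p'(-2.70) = -10.80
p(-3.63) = 21.35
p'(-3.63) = -14.52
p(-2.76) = 10.24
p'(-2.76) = -11.04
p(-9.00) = 157.00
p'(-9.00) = -36.00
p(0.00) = -5.00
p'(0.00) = 0.00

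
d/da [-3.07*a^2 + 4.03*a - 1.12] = 4.03 - 6.14*a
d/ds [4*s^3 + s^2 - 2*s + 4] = 12*s^2 + 2*s - 2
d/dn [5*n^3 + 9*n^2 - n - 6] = 15*n^2 + 18*n - 1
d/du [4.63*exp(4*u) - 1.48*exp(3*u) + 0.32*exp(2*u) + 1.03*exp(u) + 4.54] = (18.52*exp(3*u) - 4.44*exp(2*u) + 0.64*exp(u) + 1.03)*exp(u)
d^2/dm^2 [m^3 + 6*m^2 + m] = 6*m + 12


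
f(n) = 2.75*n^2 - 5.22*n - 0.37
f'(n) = 5.5*n - 5.22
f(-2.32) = 26.54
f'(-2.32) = -17.98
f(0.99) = -2.84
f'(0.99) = 0.23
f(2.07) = 0.61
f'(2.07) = 6.16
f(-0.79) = 5.47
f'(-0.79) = -9.56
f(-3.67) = 55.83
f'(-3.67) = -25.40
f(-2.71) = 33.97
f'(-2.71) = -20.12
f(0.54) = -2.39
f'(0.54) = -2.25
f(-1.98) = 20.75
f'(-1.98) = -16.11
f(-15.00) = 696.68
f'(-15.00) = -87.72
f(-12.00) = 458.27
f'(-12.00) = -71.22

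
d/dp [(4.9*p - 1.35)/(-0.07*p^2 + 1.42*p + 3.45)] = (0.343*p^2 - 0.189*p + 18.822)/(0.0049*p^4 - 0.1988*p^3 + 1.5334*p^2 + 9.798*p + 11.9025)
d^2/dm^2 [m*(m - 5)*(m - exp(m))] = -m^2*exp(m) + m*exp(m) + 6*m + 8*exp(m) - 10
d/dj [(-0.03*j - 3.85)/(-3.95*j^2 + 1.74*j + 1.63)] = (-0.1185*j^2 - 30.415*j + 6.6501)/(15.6025*j^4 - 13.746*j^3 - 9.8494*j^2 + 5.6724*j + 2.6569)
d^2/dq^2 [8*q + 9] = 0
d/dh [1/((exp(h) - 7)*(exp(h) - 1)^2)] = -(2*(exp(h) - 7)^2 + (exp(h) - 7)*(exp(h) - 1))*exp(h)/((exp(h) - 7)^3*(exp(h) - 1)^3)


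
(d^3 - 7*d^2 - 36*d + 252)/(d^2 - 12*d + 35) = (d^2 - 36)/(d - 5)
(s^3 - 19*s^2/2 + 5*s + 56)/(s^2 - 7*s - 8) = (s^2 - 3*s/2 - 7)/(s + 1)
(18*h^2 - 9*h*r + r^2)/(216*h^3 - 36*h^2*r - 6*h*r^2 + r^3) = (-3*h + r)/(-36*h^2 + r^2)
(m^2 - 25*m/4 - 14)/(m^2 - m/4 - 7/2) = (m - 8)/(m - 2)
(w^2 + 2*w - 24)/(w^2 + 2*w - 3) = (w^2 + 2*w - 24)/(w^2 + 2*w - 3)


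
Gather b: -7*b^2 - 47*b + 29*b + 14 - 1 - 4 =-7*b^2 - 18*b + 9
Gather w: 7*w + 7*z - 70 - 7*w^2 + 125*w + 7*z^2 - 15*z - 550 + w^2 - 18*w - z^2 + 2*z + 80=-6*w^2 + 114*w + 6*z^2 - 6*z - 540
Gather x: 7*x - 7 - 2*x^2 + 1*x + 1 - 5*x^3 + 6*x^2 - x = -5*x^3 + 4*x^2 + 7*x - 6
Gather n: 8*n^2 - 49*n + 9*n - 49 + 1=8*n^2 - 40*n - 48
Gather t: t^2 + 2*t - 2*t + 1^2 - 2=t^2 - 1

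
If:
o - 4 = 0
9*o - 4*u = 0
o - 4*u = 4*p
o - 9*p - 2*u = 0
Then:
No Solution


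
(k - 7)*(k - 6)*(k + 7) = k^3 - 6*k^2 - 49*k + 294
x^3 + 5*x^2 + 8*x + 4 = (x + 1)*(x + 2)^2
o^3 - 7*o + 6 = (o - 2)*(o - 1)*(o + 3)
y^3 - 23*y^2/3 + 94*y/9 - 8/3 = (y - 6)*(y - 4/3)*(y - 1/3)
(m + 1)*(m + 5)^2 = m^3 + 11*m^2 + 35*m + 25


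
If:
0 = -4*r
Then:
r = 0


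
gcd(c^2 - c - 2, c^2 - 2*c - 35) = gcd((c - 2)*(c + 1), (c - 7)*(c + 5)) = 1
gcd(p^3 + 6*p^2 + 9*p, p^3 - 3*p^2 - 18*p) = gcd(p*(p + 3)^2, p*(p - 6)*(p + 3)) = p^2 + 3*p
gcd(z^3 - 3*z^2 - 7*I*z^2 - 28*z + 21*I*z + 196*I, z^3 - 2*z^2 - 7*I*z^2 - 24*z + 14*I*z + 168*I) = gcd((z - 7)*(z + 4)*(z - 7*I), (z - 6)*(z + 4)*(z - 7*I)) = z^2 + z*(4 - 7*I) - 28*I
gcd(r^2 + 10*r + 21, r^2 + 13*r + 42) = r + 7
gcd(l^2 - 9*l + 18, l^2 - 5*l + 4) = 1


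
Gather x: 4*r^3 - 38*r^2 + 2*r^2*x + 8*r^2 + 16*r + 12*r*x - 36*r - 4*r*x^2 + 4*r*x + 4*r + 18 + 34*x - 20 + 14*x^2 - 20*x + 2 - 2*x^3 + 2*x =4*r^3 - 30*r^2 - 16*r - 2*x^3 + x^2*(14 - 4*r) + x*(2*r^2 + 16*r + 16)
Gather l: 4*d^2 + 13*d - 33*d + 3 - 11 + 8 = 4*d^2 - 20*d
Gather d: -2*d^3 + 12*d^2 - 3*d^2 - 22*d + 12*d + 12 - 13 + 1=-2*d^3 + 9*d^2 - 10*d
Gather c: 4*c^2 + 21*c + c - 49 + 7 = 4*c^2 + 22*c - 42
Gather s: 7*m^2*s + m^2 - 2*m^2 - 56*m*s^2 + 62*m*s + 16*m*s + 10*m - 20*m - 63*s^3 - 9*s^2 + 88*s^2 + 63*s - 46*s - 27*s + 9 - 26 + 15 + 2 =-m^2 - 10*m - 63*s^3 + s^2*(79 - 56*m) + s*(7*m^2 + 78*m - 10)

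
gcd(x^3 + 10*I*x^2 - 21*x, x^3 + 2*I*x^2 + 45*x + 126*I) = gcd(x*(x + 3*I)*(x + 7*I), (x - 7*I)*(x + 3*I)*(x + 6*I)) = x + 3*I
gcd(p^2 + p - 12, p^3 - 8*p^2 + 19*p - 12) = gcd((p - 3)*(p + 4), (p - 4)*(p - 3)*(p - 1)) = p - 3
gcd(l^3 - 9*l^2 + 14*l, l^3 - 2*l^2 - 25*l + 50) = l - 2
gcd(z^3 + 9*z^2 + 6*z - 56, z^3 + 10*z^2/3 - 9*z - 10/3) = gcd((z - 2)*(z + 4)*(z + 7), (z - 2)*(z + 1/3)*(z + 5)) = z - 2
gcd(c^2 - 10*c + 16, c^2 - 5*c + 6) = c - 2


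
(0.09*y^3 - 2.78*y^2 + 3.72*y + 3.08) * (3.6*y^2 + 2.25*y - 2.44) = 0.324*y^5 - 9.8055*y^4 + 6.9174*y^3 + 26.2412*y^2 - 2.1468*y - 7.5152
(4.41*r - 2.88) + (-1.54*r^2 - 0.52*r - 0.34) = -1.54*r^2 + 3.89*r - 3.22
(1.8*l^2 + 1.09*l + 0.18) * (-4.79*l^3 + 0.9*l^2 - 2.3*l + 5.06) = -8.622*l^5 - 3.6011*l^4 - 4.0212*l^3 + 6.763*l^2 + 5.1014*l + 0.9108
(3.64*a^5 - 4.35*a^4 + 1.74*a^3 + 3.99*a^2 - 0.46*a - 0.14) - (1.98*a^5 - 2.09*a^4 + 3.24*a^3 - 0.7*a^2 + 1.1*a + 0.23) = 1.66*a^5 - 2.26*a^4 - 1.5*a^3 + 4.69*a^2 - 1.56*a - 0.37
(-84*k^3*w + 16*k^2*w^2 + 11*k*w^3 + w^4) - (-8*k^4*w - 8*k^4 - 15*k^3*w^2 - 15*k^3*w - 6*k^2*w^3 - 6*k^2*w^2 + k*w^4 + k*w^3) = 8*k^4*w + 8*k^4 + 15*k^3*w^2 - 69*k^3*w + 6*k^2*w^3 + 22*k^2*w^2 - k*w^4 + 10*k*w^3 + w^4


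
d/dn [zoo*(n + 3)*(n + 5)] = zoo*(n + 4)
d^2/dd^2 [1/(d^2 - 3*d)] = 2*(-d*(d - 3) + (2*d - 3)^2)/(d^3*(d - 3)^3)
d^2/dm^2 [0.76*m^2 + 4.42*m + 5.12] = 1.52000000000000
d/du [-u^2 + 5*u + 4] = 5 - 2*u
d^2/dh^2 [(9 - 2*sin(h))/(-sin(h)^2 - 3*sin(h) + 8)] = (-2*sin(h)^5 + 42*sin(h)^4 - 11*sin(h)^3 + 267*sin(h)^2 + 22*sin(h) - 210)/(sin(h)^2 + 3*sin(h) - 8)^3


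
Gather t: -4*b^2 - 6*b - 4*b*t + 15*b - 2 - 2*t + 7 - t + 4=-4*b^2 + 9*b + t*(-4*b - 3) + 9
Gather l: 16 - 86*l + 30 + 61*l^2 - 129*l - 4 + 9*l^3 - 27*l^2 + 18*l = 9*l^3 + 34*l^2 - 197*l + 42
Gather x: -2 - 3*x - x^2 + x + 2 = -x^2 - 2*x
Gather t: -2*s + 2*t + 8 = -2*s + 2*t + 8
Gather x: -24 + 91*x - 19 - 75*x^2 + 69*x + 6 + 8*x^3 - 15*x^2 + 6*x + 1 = 8*x^3 - 90*x^2 + 166*x - 36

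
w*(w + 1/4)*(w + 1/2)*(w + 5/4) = w^4 + 2*w^3 + 17*w^2/16 + 5*w/32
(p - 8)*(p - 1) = p^2 - 9*p + 8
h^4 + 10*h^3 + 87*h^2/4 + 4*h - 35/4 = (h - 1/2)*(h + 1)*(h + 5/2)*(h + 7)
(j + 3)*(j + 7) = j^2 + 10*j + 21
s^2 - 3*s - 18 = (s - 6)*(s + 3)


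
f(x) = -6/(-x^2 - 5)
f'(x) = -12*x/(-x^2 - 5)^2 = -12*x/(x^2 + 5)^2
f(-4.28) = 0.26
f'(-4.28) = 0.09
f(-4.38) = 0.25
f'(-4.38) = 0.09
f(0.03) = 1.20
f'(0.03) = -0.01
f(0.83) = 1.05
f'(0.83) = -0.31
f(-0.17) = 1.19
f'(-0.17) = 0.08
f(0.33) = 1.17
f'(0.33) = -0.15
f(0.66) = 1.10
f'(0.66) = -0.27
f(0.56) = 1.13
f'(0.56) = -0.24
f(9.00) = 0.07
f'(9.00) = -0.01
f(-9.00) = 0.07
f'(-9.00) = 0.01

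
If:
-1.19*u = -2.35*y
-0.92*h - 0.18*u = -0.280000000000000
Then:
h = 0.304347826086957 - 0.38637194008038*y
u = 1.97478991596639*y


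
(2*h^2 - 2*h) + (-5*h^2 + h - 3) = -3*h^2 - h - 3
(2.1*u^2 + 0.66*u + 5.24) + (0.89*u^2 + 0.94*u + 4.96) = 2.99*u^2 + 1.6*u + 10.2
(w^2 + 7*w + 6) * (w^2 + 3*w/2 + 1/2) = w^4 + 17*w^3/2 + 17*w^2 + 25*w/2 + 3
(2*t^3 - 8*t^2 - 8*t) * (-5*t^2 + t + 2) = -10*t^5 + 42*t^4 + 36*t^3 - 24*t^2 - 16*t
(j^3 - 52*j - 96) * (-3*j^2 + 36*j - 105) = -3*j^5 + 36*j^4 + 51*j^3 - 1584*j^2 + 2004*j + 10080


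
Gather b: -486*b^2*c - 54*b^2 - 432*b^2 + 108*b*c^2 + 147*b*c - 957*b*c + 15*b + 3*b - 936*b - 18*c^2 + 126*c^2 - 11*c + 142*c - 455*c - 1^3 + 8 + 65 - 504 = b^2*(-486*c - 486) + b*(108*c^2 - 810*c - 918) + 108*c^2 - 324*c - 432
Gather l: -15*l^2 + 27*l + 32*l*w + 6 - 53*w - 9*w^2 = -15*l^2 + l*(32*w + 27) - 9*w^2 - 53*w + 6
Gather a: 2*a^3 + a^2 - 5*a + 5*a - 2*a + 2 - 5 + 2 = 2*a^3 + a^2 - 2*a - 1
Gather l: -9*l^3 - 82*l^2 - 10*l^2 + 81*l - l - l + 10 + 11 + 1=-9*l^3 - 92*l^2 + 79*l + 22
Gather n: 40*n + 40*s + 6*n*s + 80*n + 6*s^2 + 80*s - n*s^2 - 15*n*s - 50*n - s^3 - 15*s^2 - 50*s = n*(-s^2 - 9*s + 70) - s^3 - 9*s^2 + 70*s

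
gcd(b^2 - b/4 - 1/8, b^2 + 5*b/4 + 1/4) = b + 1/4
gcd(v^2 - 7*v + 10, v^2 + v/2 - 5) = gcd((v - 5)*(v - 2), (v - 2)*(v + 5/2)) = v - 2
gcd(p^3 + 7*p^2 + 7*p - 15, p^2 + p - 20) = p + 5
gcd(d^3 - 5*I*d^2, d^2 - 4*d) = d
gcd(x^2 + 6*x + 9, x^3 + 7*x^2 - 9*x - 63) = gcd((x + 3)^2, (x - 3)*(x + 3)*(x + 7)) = x + 3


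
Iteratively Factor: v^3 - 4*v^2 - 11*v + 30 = (v + 3)*(v^2 - 7*v + 10) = (v - 2)*(v + 3)*(v - 5)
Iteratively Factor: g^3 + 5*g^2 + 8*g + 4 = (g + 2)*(g^2 + 3*g + 2) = (g + 2)^2*(g + 1)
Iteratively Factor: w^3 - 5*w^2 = (w)*(w^2 - 5*w) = w^2*(w - 5)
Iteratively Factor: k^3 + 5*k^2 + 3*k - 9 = (k + 3)*(k^2 + 2*k - 3) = (k - 1)*(k + 3)*(k + 3)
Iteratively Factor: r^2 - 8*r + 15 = (r - 3)*(r - 5)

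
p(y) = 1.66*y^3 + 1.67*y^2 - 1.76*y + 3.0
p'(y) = 4.98*y^2 + 3.34*y - 1.76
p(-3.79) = -56.71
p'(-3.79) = 57.11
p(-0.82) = 4.65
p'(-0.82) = -1.15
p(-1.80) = 1.90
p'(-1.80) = 8.36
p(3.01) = 58.10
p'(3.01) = 53.41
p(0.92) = 4.09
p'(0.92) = 5.53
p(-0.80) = 4.63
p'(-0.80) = -1.24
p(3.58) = 94.27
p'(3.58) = 74.02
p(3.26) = 72.52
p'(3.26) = 62.05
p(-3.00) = -21.51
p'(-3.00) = 33.04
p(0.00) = 3.00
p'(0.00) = -1.76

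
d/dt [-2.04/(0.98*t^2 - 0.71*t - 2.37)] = (3.9984*t - 1.4484)/(-0.98*t^2 + 0.71*t + 2.37)^2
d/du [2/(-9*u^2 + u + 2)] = 2*(18*u - 1)/(-9*u^2 + u + 2)^2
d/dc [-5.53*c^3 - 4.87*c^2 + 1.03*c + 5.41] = -16.59*c^2 - 9.74*c + 1.03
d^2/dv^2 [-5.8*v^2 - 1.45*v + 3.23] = -11.6000000000000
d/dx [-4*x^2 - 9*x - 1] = -8*x - 9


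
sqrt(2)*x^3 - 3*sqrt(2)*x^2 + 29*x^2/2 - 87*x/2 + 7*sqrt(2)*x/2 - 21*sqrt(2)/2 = (x - 3)*(x + 7*sqrt(2))*(sqrt(2)*x + 1/2)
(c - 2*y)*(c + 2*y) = c^2 - 4*y^2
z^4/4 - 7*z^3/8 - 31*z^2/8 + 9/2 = (z/4 + 1/2)*(z - 6)*(z - 1)*(z + 3/2)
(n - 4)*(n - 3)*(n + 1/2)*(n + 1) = n^4 - 11*n^3/2 + 2*n^2 + 29*n/2 + 6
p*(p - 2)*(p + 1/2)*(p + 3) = p^4 + 3*p^3/2 - 11*p^2/2 - 3*p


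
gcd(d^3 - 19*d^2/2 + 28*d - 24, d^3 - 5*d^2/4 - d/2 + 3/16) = d - 3/2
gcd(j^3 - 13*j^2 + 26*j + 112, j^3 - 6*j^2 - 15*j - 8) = j - 8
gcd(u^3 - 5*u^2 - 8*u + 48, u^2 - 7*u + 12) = u - 4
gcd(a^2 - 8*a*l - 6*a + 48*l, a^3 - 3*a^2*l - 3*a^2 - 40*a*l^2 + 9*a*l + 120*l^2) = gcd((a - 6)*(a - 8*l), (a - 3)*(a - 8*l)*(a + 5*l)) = a - 8*l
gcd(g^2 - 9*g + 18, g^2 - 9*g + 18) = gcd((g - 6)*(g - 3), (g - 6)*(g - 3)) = g^2 - 9*g + 18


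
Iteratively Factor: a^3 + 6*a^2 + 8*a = (a + 4)*(a^2 + 2*a) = a*(a + 4)*(a + 2)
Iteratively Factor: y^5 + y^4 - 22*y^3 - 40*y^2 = (y)*(y^4 + y^3 - 22*y^2 - 40*y) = y^2*(y^3 + y^2 - 22*y - 40) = y^2*(y + 2)*(y^2 - y - 20) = y^2*(y - 5)*(y + 2)*(y + 4)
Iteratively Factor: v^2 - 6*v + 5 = (v - 1)*(v - 5)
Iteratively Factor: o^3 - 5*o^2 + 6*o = (o - 3)*(o^2 - 2*o) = o*(o - 3)*(o - 2)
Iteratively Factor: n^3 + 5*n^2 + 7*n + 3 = (n + 1)*(n^2 + 4*n + 3) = (n + 1)*(n + 3)*(n + 1)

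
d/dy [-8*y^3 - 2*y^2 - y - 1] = -24*y^2 - 4*y - 1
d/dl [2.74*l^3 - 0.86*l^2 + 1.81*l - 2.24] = 8.22*l^2 - 1.72*l + 1.81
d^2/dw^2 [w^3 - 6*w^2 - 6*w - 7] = 6*w - 12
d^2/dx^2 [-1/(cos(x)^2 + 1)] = 2*(2*sin(x)^4 + sin(x)^2 - 2)/(cos(x)^2 + 1)^3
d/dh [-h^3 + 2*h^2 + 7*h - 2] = -3*h^2 + 4*h + 7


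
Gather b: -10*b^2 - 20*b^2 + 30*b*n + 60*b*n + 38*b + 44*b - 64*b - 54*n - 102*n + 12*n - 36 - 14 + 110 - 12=-30*b^2 + b*(90*n + 18) - 144*n + 48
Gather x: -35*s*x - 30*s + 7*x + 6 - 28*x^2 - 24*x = -30*s - 28*x^2 + x*(-35*s - 17) + 6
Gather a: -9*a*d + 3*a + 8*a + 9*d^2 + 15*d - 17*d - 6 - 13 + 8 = a*(11 - 9*d) + 9*d^2 - 2*d - 11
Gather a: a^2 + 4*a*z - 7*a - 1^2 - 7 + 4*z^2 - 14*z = a^2 + a*(4*z - 7) + 4*z^2 - 14*z - 8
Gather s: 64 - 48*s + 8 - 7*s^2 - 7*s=-7*s^2 - 55*s + 72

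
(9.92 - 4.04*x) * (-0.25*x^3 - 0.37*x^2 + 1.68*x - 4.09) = 1.01*x^4 - 0.9852*x^3 - 10.4576*x^2 + 33.1892*x - 40.5728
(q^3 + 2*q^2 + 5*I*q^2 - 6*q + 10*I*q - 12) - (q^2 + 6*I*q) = q^3 + q^2 + 5*I*q^2 - 6*q + 4*I*q - 12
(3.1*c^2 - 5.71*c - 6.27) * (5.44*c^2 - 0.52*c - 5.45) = 16.864*c^4 - 32.6744*c^3 - 48.0346*c^2 + 34.3799*c + 34.1715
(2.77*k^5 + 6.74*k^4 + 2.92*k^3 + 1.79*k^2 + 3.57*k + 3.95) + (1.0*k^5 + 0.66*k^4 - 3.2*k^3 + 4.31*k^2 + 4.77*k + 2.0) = 3.77*k^5 + 7.4*k^4 - 0.28*k^3 + 6.1*k^2 + 8.34*k + 5.95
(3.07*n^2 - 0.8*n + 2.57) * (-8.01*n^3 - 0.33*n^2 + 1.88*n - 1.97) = -24.5907*n^5 + 5.3949*n^4 - 14.5501*n^3 - 8.4*n^2 + 6.4076*n - 5.0629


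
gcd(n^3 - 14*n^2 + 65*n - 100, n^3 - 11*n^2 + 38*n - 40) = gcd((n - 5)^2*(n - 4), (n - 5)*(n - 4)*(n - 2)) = n^2 - 9*n + 20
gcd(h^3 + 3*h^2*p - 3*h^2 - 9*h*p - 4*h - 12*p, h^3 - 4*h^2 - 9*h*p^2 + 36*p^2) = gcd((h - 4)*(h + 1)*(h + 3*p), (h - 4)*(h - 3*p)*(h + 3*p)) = h^2 + 3*h*p - 4*h - 12*p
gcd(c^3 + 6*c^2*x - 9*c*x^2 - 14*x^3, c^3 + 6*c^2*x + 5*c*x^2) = c + x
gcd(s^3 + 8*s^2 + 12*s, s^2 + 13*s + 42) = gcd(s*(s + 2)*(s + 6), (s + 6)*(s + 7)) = s + 6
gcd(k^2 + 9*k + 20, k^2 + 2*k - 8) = k + 4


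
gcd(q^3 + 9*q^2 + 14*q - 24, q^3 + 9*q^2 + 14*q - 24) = q^3 + 9*q^2 + 14*q - 24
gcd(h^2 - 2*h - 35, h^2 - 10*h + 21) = h - 7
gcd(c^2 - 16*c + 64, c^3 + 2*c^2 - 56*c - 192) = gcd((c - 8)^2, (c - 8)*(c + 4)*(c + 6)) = c - 8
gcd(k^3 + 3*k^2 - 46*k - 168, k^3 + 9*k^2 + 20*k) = k + 4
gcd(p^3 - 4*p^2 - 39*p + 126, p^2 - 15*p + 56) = p - 7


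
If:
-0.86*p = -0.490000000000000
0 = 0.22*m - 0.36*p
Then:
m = 0.93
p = 0.57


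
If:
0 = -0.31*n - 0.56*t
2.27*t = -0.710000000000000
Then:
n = 0.57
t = -0.31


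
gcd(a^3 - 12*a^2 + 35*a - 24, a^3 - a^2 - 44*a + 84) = 1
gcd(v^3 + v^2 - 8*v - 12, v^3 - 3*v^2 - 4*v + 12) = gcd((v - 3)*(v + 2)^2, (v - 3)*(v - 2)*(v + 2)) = v^2 - v - 6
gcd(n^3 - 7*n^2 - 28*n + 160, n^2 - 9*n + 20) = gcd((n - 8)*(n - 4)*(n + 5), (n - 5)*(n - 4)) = n - 4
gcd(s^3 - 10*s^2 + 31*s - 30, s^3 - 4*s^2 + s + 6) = s^2 - 5*s + 6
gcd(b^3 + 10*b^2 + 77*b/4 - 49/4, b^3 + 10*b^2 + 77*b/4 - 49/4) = b^3 + 10*b^2 + 77*b/4 - 49/4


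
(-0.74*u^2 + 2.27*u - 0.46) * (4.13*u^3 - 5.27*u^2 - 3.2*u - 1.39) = -3.0562*u^5 + 13.2749*u^4 - 11.4947*u^3 - 3.8112*u^2 - 1.6833*u + 0.6394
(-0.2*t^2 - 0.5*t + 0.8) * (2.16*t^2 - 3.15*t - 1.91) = -0.432*t^4 - 0.45*t^3 + 3.685*t^2 - 1.565*t - 1.528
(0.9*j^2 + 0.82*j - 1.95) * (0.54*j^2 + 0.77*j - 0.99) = 0.486*j^4 + 1.1358*j^3 - 1.3126*j^2 - 2.3133*j + 1.9305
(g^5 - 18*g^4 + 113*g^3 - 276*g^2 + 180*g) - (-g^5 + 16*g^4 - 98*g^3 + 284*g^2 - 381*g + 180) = 2*g^5 - 34*g^4 + 211*g^3 - 560*g^2 + 561*g - 180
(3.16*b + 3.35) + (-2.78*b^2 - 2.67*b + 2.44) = -2.78*b^2 + 0.49*b + 5.79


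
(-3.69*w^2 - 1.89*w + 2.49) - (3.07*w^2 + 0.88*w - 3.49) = -6.76*w^2 - 2.77*w + 5.98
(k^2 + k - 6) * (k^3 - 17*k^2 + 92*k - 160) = k^5 - 16*k^4 + 69*k^3 + 34*k^2 - 712*k + 960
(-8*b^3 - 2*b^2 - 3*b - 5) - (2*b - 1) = -8*b^3 - 2*b^2 - 5*b - 4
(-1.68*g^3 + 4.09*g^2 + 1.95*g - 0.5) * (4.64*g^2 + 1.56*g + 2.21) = -7.7952*g^5 + 16.3568*g^4 + 11.7156*g^3 + 9.7609*g^2 + 3.5295*g - 1.105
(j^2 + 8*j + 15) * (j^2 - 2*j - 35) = j^4 + 6*j^3 - 36*j^2 - 310*j - 525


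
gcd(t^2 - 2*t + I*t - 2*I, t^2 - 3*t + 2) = t - 2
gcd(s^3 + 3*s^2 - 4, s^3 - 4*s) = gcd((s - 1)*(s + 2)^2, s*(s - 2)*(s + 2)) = s + 2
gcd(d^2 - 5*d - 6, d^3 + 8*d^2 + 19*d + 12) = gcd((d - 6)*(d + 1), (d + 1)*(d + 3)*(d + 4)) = d + 1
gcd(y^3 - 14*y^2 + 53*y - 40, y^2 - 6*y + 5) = y^2 - 6*y + 5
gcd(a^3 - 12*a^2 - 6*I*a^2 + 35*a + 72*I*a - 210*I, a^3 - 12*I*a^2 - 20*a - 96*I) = a - 6*I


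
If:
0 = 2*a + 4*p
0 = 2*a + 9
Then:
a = -9/2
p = 9/4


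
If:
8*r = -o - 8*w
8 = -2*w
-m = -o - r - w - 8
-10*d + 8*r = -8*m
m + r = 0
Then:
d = 0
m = -6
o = -16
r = 6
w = -4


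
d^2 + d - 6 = (d - 2)*(d + 3)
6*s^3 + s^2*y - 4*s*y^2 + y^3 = (-3*s + y)*(-2*s + y)*(s + y)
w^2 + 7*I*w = w*(w + 7*I)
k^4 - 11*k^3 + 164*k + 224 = (k - 8)*(k - 7)*(k + 2)^2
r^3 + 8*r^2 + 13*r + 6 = (r + 1)^2*(r + 6)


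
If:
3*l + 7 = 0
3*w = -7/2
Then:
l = -7/3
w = -7/6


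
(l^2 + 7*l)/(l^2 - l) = (l + 7)/(l - 1)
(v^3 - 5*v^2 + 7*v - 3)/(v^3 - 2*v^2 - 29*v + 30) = (v^2 - 4*v + 3)/(v^2 - v - 30)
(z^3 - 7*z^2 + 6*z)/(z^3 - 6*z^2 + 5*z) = (z - 6)/(z - 5)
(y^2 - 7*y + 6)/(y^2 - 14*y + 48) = (y - 1)/(y - 8)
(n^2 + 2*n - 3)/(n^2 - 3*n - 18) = (n - 1)/(n - 6)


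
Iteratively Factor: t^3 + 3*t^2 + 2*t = (t)*(t^2 + 3*t + 2) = t*(t + 1)*(t + 2)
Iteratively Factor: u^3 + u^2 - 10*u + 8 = (u - 1)*(u^2 + 2*u - 8) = (u - 1)*(u + 4)*(u - 2)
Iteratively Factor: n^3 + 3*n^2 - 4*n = (n)*(n^2 + 3*n - 4) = n*(n - 1)*(n + 4)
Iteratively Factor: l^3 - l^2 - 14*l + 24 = (l + 4)*(l^2 - 5*l + 6) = (l - 2)*(l + 4)*(l - 3)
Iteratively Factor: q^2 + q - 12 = (q + 4)*(q - 3)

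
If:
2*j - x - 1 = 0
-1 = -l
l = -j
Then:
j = -1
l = 1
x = -3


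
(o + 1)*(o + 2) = o^2 + 3*o + 2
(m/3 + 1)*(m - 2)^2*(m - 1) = m^4/3 - 2*m^3/3 - 7*m^2/3 + 20*m/3 - 4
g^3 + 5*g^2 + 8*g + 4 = (g + 1)*(g + 2)^2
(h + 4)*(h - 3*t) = h^2 - 3*h*t + 4*h - 12*t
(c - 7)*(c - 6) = c^2 - 13*c + 42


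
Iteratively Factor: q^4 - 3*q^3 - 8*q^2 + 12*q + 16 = (q + 1)*(q^3 - 4*q^2 - 4*q + 16) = (q - 4)*(q + 1)*(q^2 - 4) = (q - 4)*(q + 1)*(q + 2)*(q - 2)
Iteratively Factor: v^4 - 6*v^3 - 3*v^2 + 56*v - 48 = (v - 4)*(v^3 - 2*v^2 - 11*v + 12) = (v - 4)*(v + 3)*(v^2 - 5*v + 4) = (v - 4)^2*(v + 3)*(v - 1)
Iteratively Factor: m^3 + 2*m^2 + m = (m + 1)*(m^2 + m) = m*(m + 1)*(m + 1)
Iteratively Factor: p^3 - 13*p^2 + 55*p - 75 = (p - 5)*(p^2 - 8*p + 15) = (p - 5)^2*(p - 3)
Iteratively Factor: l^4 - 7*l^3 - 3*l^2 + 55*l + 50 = (l - 5)*(l^3 - 2*l^2 - 13*l - 10) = (l - 5)*(l + 1)*(l^2 - 3*l - 10) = (l - 5)*(l + 1)*(l + 2)*(l - 5)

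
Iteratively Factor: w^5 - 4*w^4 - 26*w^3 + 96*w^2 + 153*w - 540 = (w + 4)*(w^4 - 8*w^3 + 6*w^2 + 72*w - 135) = (w + 3)*(w + 4)*(w^3 - 11*w^2 + 39*w - 45) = (w - 5)*(w + 3)*(w + 4)*(w^2 - 6*w + 9) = (w - 5)*(w - 3)*(w + 3)*(w + 4)*(w - 3)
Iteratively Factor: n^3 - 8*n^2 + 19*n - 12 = (n - 3)*(n^2 - 5*n + 4) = (n - 4)*(n - 3)*(n - 1)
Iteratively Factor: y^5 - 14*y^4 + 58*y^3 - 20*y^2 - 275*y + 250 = (y - 5)*(y^4 - 9*y^3 + 13*y^2 + 45*y - 50) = (y - 5)^2*(y^3 - 4*y^2 - 7*y + 10) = (y - 5)^3*(y^2 + y - 2) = (y - 5)^3*(y - 1)*(y + 2)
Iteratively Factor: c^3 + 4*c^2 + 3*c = (c)*(c^2 + 4*c + 3) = c*(c + 1)*(c + 3)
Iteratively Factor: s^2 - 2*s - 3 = (s + 1)*(s - 3)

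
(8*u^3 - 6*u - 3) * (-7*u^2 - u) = -56*u^5 - 8*u^4 + 42*u^3 + 27*u^2 + 3*u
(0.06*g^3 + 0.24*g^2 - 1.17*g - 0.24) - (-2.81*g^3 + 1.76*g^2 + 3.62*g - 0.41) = 2.87*g^3 - 1.52*g^2 - 4.79*g + 0.17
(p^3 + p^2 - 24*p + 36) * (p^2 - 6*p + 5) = p^5 - 5*p^4 - 25*p^3 + 185*p^2 - 336*p + 180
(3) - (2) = 1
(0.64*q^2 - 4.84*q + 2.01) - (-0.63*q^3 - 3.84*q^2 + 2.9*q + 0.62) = 0.63*q^3 + 4.48*q^2 - 7.74*q + 1.39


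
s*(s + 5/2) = s^2 + 5*s/2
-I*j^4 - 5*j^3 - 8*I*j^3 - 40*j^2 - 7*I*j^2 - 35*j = j*(j + 7)*(j - 5*I)*(-I*j - I)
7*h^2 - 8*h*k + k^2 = (-7*h + k)*(-h + k)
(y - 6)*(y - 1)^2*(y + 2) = y^4 - 6*y^3 - 3*y^2 + 20*y - 12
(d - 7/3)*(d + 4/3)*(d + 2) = d^3 + d^2 - 46*d/9 - 56/9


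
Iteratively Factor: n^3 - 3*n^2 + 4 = (n - 2)*(n^2 - n - 2) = (n - 2)*(n + 1)*(n - 2)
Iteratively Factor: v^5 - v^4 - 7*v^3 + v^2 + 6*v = (v + 2)*(v^4 - 3*v^3 - v^2 + 3*v) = (v - 1)*(v + 2)*(v^3 - 2*v^2 - 3*v) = v*(v - 1)*(v + 2)*(v^2 - 2*v - 3) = v*(v - 3)*(v - 1)*(v + 2)*(v + 1)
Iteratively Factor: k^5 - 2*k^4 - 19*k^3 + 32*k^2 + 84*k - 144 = (k - 2)*(k^4 - 19*k^2 - 6*k + 72) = (k - 4)*(k - 2)*(k^3 + 4*k^2 - 3*k - 18) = (k - 4)*(k - 2)^2*(k^2 + 6*k + 9) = (k - 4)*(k - 2)^2*(k + 3)*(k + 3)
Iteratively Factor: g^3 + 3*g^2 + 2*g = (g + 1)*(g^2 + 2*g) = (g + 1)*(g + 2)*(g)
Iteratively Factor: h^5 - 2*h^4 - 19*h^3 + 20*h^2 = (h - 5)*(h^4 + 3*h^3 - 4*h^2) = (h - 5)*(h - 1)*(h^3 + 4*h^2) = h*(h - 5)*(h - 1)*(h^2 + 4*h) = h*(h - 5)*(h - 1)*(h + 4)*(h)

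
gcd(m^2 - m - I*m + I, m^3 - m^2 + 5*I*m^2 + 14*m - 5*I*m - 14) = m - 1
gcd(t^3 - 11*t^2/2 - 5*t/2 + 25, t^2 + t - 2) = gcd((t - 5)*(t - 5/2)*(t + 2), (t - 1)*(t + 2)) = t + 2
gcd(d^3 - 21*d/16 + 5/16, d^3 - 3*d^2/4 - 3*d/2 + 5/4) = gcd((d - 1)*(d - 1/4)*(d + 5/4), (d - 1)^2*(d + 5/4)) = d^2 + d/4 - 5/4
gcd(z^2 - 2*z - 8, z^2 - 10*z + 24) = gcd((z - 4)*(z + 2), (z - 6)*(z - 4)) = z - 4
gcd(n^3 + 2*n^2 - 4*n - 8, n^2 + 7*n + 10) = n + 2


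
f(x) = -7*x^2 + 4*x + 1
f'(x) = 4 - 14*x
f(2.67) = -38.22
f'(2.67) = -33.38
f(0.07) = 1.25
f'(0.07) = 3.02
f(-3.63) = -105.76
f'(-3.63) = 54.82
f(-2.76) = -63.36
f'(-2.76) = 42.64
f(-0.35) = -1.26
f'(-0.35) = 8.90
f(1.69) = -12.23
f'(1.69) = -19.66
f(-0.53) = -3.09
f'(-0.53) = 11.42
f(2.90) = -46.27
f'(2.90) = -36.60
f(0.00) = 1.00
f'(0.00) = 4.00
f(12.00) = -959.00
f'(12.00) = -164.00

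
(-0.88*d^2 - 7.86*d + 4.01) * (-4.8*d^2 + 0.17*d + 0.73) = 4.224*d^4 + 37.5784*d^3 - 21.2266*d^2 - 5.0561*d + 2.9273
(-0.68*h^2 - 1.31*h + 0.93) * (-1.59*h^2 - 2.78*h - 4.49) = 1.0812*h^4 + 3.9733*h^3 + 5.2163*h^2 + 3.2965*h - 4.1757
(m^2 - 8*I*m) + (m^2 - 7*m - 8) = 2*m^2 - 7*m - 8*I*m - 8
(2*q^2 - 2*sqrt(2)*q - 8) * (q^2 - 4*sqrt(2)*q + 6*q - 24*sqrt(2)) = 2*q^4 - 10*sqrt(2)*q^3 + 12*q^3 - 60*sqrt(2)*q^2 + 8*q^2 + 32*sqrt(2)*q + 48*q + 192*sqrt(2)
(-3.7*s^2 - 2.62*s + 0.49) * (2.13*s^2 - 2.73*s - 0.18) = -7.881*s^4 + 4.5204*s^3 + 8.8623*s^2 - 0.8661*s - 0.0882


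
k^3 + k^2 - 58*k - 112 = (k - 8)*(k + 2)*(k + 7)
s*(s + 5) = s^2 + 5*s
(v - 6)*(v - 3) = v^2 - 9*v + 18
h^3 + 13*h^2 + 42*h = h*(h + 6)*(h + 7)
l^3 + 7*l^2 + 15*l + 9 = (l + 1)*(l + 3)^2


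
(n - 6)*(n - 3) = n^2 - 9*n + 18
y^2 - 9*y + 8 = (y - 8)*(y - 1)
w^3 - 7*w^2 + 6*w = w*(w - 6)*(w - 1)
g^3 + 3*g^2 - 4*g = g*(g - 1)*(g + 4)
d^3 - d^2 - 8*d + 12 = (d - 2)^2*(d + 3)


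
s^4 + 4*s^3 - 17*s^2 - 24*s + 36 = (s - 3)*(s - 1)*(s + 2)*(s + 6)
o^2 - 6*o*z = o*(o - 6*z)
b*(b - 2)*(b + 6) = b^3 + 4*b^2 - 12*b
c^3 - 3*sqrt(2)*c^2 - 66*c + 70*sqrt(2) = (c - 7*sqrt(2))*(c - sqrt(2))*(c + 5*sqrt(2))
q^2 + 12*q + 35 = (q + 5)*(q + 7)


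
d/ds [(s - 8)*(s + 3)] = 2*s - 5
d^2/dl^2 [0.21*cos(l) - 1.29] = -0.21*cos(l)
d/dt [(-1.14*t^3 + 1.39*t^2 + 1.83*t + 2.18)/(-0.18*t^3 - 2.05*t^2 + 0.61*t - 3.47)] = (-1.11022302462516e-16*t^5 + 2.5872*t^4 - 0.732*t^3 + 17.644*t^2 - 0.708599999999998*t - 7.6799)/(0.0324*t^6 + 0.738*t^5 + 3.9829*t^4 - 1.2518*t^3 + 14.5991*t^2 - 4.2334*t + 12.0409)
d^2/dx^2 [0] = 0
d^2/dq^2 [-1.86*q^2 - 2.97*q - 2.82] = -3.72000000000000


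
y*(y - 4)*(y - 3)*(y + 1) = y^4 - 6*y^3 + 5*y^2 + 12*y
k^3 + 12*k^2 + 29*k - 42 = (k - 1)*(k + 6)*(k + 7)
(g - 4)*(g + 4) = g^2 - 16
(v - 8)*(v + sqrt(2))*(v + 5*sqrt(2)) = v^3 - 8*v^2 + 6*sqrt(2)*v^2 - 48*sqrt(2)*v + 10*v - 80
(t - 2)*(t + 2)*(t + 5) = t^3 + 5*t^2 - 4*t - 20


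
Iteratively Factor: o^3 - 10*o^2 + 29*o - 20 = (o - 4)*(o^2 - 6*o + 5) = (o - 4)*(o - 1)*(o - 5)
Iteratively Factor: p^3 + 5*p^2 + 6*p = (p + 2)*(p^2 + 3*p) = (p + 2)*(p + 3)*(p)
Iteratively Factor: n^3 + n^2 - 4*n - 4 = (n + 1)*(n^2 - 4) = (n + 1)*(n + 2)*(n - 2)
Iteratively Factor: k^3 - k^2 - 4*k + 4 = (k - 1)*(k^2 - 4) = (k - 2)*(k - 1)*(k + 2)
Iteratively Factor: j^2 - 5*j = (j - 5)*(j)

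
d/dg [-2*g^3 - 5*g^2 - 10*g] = -6*g^2 - 10*g - 10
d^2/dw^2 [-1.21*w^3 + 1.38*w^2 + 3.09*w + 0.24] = 2.76 - 7.26*w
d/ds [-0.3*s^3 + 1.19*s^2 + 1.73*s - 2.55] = -0.9*s^2 + 2.38*s + 1.73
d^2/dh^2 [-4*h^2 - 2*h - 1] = -8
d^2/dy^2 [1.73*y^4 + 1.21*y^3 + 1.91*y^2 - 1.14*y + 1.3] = 20.76*y^2 + 7.26*y + 3.82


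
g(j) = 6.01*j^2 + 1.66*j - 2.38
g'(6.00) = 73.78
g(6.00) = 223.94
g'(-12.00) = -142.58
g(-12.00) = 843.14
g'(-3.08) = -35.36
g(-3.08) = 49.52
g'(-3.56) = -41.13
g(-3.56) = 67.88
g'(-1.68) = -18.53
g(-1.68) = 11.79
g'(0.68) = 9.83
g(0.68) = 1.53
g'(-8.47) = -100.15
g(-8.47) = 414.72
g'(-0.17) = -0.38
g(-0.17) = -2.49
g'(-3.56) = -41.13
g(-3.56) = 67.88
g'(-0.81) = -8.08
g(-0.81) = 0.22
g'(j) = 12.02*j + 1.66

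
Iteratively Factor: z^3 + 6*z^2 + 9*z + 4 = (z + 4)*(z^2 + 2*z + 1) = (z + 1)*(z + 4)*(z + 1)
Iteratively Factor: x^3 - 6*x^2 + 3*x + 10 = (x + 1)*(x^2 - 7*x + 10) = (x - 2)*(x + 1)*(x - 5)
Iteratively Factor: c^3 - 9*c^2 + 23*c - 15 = (c - 3)*(c^2 - 6*c + 5) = (c - 5)*(c - 3)*(c - 1)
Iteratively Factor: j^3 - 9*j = (j)*(j^2 - 9) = j*(j - 3)*(j + 3)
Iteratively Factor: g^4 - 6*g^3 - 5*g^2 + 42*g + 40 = (g - 4)*(g^3 - 2*g^2 - 13*g - 10) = (g - 4)*(g + 2)*(g^2 - 4*g - 5) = (g - 4)*(g + 1)*(g + 2)*(g - 5)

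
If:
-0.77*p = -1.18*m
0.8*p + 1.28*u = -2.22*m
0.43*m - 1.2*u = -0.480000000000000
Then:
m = -0.13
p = -0.20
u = 0.35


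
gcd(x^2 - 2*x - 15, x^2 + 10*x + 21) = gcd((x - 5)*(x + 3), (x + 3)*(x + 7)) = x + 3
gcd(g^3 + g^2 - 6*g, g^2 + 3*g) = g^2 + 3*g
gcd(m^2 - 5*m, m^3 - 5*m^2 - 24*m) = m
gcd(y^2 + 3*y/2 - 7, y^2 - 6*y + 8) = y - 2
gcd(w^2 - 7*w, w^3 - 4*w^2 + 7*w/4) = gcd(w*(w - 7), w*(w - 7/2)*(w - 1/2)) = w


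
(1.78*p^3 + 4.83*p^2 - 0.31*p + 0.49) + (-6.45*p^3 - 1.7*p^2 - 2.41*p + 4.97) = -4.67*p^3 + 3.13*p^2 - 2.72*p + 5.46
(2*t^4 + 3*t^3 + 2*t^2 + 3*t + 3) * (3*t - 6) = 6*t^5 - 3*t^4 - 12*t^3 - 3*t^2 - 9*t - 18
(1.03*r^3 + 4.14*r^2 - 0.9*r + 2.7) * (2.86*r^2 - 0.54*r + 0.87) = 2.9458*r^5 + 11.2842*r^4 - 3.9135*r^3 + 11.8098*r^2 - 2.241*r + 2.349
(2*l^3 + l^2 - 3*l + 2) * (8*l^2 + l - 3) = 16*l^5 + 10*l^4 - 29*l^3 + 10*l^2 + 11*l - 6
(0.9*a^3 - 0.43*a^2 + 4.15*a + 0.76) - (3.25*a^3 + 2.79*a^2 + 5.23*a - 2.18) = -2.35*a^3 - 3.22*a^2 - 1.08*a + 2.94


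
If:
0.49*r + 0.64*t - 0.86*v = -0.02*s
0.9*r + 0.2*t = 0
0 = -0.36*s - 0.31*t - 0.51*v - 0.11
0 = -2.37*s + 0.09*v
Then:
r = 0.04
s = -0.00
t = -0.17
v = -0.11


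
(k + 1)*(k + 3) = k^2 + 4*k + 3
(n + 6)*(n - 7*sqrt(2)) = n^2 - 7*sqrt(2)*n + 6*n - 42*sqrt(2)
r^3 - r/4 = r*(r - 1/2)*(r + 1/2)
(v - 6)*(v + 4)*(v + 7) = v^3 + 5*v^2 - 38*v - 168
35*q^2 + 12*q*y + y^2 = (5*q + y)*(7*q + y)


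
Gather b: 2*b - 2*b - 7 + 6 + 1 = 0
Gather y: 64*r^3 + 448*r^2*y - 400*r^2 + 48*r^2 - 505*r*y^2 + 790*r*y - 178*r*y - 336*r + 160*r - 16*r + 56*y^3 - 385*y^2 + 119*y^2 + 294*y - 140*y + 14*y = 64*r^3 - 352*r^2 - 192*r + 56*y^3 + y^2*(-505*r - 266) + y*(448*r^2 + 612*r + 168)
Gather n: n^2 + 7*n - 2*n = n^2 + 5*n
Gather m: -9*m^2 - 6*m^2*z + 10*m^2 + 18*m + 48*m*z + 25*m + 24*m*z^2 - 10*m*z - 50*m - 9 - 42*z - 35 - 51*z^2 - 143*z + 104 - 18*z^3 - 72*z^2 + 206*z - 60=m^2*(1 - 6*z) + m*(24*z^2 + 38*z - 7) - 18*z^3 - 123*z^2 + 21*z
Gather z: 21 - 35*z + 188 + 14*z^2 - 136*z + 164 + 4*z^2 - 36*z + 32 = 18*z^2 - 207*z + 405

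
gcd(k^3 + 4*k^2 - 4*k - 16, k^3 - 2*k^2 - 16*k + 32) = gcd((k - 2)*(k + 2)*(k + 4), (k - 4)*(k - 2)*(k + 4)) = k^2 + 2*k - 8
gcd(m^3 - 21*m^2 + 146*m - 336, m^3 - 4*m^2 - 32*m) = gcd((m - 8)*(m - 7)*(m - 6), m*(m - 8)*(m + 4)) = m - 8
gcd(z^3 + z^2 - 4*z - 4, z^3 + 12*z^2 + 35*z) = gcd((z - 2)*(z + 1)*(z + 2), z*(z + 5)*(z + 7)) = 1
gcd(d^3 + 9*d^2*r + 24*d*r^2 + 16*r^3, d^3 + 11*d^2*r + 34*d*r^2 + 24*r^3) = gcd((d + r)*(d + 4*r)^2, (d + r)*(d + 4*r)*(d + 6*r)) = d^2 + 5*d*r + 4*r^2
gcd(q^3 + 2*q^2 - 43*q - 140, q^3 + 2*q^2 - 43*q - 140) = q^3 + 2*q^2 - 43*q - 140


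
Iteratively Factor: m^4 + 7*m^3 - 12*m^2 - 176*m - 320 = (m + 4)*(m^3 + 3*m^2 - 24*m - 80) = (m + 4)^2*(m^2 - m - 20) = (m - 5)*(m + 4)^2*(m + 4)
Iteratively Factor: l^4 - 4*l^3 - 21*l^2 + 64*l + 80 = (l - 5)*(l^3 + l^2 - 16*l - 16) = (l - 5)*(l - 4)*(l^2 + 5*l + 4) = (l - 5)*(l - 4)*(l + 4)*(l + 1)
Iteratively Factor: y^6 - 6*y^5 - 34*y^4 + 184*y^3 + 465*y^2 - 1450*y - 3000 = (y - 5)*(y^5 - y^4 - 39*y^3 - 11*y^2 + 410*y + 600) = (y - 5)^2*(y^4 + 4*y^3 - 19*y^2 - 106*y - 120) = (y - 5)^2*(y + 3)*(y^3 + y^2 - 22*y - 40) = (y - 5)^2*(y + 2)*(y + 3)*(y^2 - y - 20) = (y - 5)^3*(y + 2)*(y + 3)*(y + 4)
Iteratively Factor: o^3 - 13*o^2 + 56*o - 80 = (o - 4)*(o^2 - 9*o + 20) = (o - 5)*(o - 4)*(o - 4)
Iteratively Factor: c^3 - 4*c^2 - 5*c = (c)*(c^2 - 4*c - 5) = c*(c - 5)*(c + 1)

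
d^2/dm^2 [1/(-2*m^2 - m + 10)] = 2*(4*m^2 + 2*m - (4*m + 1)^2 - 20)/(2*m^2 + m - 10)^3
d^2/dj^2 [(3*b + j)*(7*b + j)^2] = 34*b + 6*j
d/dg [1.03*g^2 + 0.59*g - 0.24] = 2.06*g + 0.59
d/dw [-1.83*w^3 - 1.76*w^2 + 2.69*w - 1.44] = -5.49*w^2 - 3.52*w + 2.69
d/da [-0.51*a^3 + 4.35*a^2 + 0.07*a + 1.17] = -1.53*a^2 + 8.7*a + 0.07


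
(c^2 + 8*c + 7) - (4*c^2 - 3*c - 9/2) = -3*c^2 + 11*c + 23/2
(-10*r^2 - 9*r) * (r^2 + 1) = -10*r^4 - 9*r^3 - 10*r^2 - 9*r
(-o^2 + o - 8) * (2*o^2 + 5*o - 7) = -2*o^4 - 3*o^3 - 4*o^2 - 47*o + 56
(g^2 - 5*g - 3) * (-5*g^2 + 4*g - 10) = -5*g^4 + 29*g^3 - 15*g^2 + 38*g + 30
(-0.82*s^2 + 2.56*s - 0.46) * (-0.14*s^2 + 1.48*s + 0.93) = 0.1148*s^4 - 1.572*s^3 + 3.0906*s^2 + 1.7*s - 0.4278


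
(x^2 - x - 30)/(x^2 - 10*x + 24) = (x + 5)/(x - 4)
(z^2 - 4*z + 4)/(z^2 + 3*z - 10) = (z - 2)/(z + 5)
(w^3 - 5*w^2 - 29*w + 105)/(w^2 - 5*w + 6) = (w^2 - 2*w - 35)/(w - 2)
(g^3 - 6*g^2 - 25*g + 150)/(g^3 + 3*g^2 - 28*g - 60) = (g^2 - g - 30)/(g^2 + 8*g + 12)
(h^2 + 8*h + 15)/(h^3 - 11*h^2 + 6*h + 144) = (h + 5)/(h^2 - 14*h + 48)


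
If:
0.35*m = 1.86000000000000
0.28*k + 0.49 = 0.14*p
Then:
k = 0.5*p - 1.75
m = 5.31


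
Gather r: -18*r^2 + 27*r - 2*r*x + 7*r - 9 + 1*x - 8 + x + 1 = -18*r^2 + r*(34 - 2*x) + 2*x - 16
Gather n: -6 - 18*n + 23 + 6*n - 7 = 10 - 12*n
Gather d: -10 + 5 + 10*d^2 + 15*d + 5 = 10*d^2 + 15*d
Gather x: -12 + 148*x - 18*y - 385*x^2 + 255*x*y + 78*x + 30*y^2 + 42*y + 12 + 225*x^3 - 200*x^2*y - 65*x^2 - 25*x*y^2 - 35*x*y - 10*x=225*x^3 + x^2*(-200*y - 450) + x*(-25*y^2 + 220*y + 216) + 30*y^2 + 24*y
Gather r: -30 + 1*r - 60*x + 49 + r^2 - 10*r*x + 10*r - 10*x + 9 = r^2 + r*(11 - 10*x) - 70*x + 28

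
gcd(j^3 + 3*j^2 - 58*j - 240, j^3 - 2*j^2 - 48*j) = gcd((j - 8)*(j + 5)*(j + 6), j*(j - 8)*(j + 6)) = j^2 - 2*j - 48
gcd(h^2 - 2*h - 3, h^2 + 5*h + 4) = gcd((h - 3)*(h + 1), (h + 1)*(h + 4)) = h + 1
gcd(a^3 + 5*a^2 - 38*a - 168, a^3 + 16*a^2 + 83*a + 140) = a^2 + 11*a + 28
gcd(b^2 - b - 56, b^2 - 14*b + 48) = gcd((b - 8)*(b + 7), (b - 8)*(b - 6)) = b - 8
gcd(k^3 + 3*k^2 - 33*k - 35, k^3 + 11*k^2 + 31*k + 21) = k^2 + 8*k + 7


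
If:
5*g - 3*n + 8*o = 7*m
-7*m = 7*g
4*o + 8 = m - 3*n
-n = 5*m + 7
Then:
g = 47/35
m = -47/35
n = -2/7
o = -297/140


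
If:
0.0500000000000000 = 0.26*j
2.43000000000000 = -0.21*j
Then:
No Solution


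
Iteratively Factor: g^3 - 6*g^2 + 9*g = (g)*(g^2 - 6*g + 9) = g*(g - 3)*(g - 3)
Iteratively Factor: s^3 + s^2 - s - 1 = (s + 1)*(s^2 - 1) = (s - 1)*(s + 1)*(s + 1)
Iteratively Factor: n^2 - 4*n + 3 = (n - 3)*(n - 1)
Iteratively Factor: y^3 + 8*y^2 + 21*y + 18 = (y + 2)*(y^2 + 6*y + 9) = (y + 2)*(y + 3)*(y + 3)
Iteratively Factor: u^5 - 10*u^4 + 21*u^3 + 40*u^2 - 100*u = (u + 2)*(u^4 - 12*u^3 + 45*u^2 - 50*u) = (u - 5)*(u + 2)*(u^3 - 7*u^2 + 10*u) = u*(u - 5)*(u + 2)*(u^2 - 7*u + 10) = u*(u - 5)*(u - 2)*(u + 2)*(u - 5)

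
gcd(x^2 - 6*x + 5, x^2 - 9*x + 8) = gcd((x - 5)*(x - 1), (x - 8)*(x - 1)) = x - 1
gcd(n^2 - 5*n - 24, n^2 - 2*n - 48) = n - 8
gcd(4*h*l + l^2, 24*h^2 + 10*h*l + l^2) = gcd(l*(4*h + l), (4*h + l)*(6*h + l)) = 4*h + l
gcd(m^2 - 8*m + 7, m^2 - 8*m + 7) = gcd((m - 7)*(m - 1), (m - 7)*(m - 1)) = m^2 - 8*m + 7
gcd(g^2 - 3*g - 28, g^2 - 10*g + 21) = g - 7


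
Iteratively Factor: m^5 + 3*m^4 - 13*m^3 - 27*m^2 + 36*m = (m - 1)*(m^4 + 4*m^3 - 9*m^2 - 36*m) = (m - 1)*(m + 3)*(m^3 + m^2 - 12*m) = (m - 1)*(m + 3)*(m + 4)*(m^2 - 3*m) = (m - 3)*(m - 1)*(m + 3)*(m + 4)*(m)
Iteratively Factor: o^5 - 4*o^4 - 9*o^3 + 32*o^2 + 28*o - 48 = (o - 4)*(o^4 - 9*o^2 - 4*o + 12) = (o - 4)*(o - 3)*(o^3 + 3*o^2 - 4) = (o - 4)*(o - 3)*(o + 2)*(o^2 + o - 2) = (o - 4)*(o - 3)*(o - 1)*(o + 2)*(o + 2)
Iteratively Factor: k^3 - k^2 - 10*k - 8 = (k - 4)*(k^2 + 3*k + 2) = (k - 4)*(k + 2)*(k + 1)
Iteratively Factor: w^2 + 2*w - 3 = (w - 1)*(w + 3)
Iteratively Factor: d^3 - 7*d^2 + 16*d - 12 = (d - 3)*(d^2 - 4*d + 4) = (d - 3)*(d - 2)*(d - 2)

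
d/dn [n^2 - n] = 2*n - 1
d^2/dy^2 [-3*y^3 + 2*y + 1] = -18*y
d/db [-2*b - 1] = -2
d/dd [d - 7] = 1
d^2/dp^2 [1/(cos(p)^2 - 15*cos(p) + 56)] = (-4*sin(p)^4 + 3*sin(p)^2 - 3585*cos(p)/4 + 45*cos(3*p)/4 + 339)/((cos(p) - 8)^3*(cos(p) - 7)^3)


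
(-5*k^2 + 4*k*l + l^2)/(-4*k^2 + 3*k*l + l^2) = (5*k + l)/(4*k + l)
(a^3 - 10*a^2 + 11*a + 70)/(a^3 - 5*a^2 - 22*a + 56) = (a^2 - 3*a - 10)/(a^2 + 2*a - 8)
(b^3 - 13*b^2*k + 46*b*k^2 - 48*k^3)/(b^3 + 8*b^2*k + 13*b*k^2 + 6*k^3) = (b^3 - 13*b^2*k + 46*b*k^2 - 48*k^3)/(b^3 + 8*b^2*k + 13*b*k^2 + 6*k^3)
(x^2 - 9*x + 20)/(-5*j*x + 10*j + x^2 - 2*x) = (-x^2 + 9*x - 20)/(5*j*x - 10*j - x^2 + 2*x)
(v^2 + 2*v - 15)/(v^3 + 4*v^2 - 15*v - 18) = (v + 5)/(v^2 + 7*v + 6)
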